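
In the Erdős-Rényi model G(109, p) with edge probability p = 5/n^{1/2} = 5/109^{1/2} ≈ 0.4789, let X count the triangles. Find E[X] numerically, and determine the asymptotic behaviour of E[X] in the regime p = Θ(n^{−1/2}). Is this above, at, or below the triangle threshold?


Number of potential triangles: C(109, 3) = 209934.
Each occurs with probability p³ ≈ (0.4789)³ ≈ 1.098425e-01.
By linearity: E[X] = C(109, 3)·p³ ≈ 209934 · 1.098425e-01 ≈ 23059.6678.
Since α = 1/2 < 1, p = c/n^{1/2} ≫ 1/n is above the triangle threshold p ~ 1/n. Asymptotically E[X] ~ (c³/6)·n^{3(1−α)} = (5³/6)·n^{1.5} → ∞; triangles are abundant w.h.p.

E[X] ≈ 23059.6678; in regime p = Θ(1/n^{1/2}) E[X] diverges (above the triangle threshold p ~ 1/n).


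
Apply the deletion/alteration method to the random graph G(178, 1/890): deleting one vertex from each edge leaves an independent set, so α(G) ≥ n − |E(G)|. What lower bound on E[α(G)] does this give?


E[|E(G)|] = C(178, 2)·p = 15753 · (1/890) = 177/10.
E[α(G)] ≥ n − E[|E(G)|] = 178 − 177/10 = 1603/10.
Numerically: ≈ 160.300000.
(This is only a lower bound; the true E[α(G)] may be larger.)

E[α(G)] ≥ 1603/10 ≈ 160.300000.


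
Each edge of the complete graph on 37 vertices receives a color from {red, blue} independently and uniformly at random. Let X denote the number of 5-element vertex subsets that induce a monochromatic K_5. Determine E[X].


Let X = Σ_S X_S over the C(37, 5) = 435897 subsets S of size 5, where X_S = 1 if the K_5 on S is monochromatic.
For a fixed S, the K_5 on S has C(5, 2) = 10 edges. P[all 10 edges red] = (1/2)^10, and likewise for blue, so P[monochromatic] = 2·(1/2)^10 = 2^{1 − 10} = 1/512.
By linearity of expectation: E[X] = C(37, 5) · 2^{1 − 10} = 435897 · 1/512 = 435897/512.
Numerically: E[X] ≈ 851.36133.

E[X] = C(37,5)·2^(1−C(5,2)) = 435897/512 ≈ 851.36133.


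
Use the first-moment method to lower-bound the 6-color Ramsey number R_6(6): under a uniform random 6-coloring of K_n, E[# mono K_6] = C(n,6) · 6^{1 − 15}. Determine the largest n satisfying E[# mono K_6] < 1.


We need C(n, 6) · 6^{1 − 15} < 1, i.e. C(n, 6) < 6^{15 − 1} = 78364164096.
Check values of n near the boundary:
  n = 195: C(195, 6) = 70656049360; 70656049360 < 78364164096? YES
  n = 196: C(196, 6) = 72887293024; 72887293024 < 78364164096? YES
  n = 197: C(197, 6) = 75176946208; 75176946208 < 78364164096? YES
  n = 198: C(198, 6) = 77526225777; 77526225777 < 78364164096? YES
  n = 199: C(199, 6) = 79936367511; 79936367511 < 78364164096? NO
The largest n with C(n, 6) < 78364164096 is n = 198 (where E[X] = 25842075259/26121388032 ≈ 0.989307). Hence R_6(6) > 198, i.e. R_6(6) ≥ 199.

Largest n = 198; hence R_6(6) > 198.


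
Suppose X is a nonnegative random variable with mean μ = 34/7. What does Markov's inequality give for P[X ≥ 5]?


μ = E[X] = 34/7, a = 5.
Markov: P[X ≥ 5] ≤ μ/a = (34/7)/5 = 34/35.
Numerically: ≈ 0.97143.
(Since a = 5 > μ = 4.85714, the bound 34/35 is < 1 and informative.)

P[X ≥ 5] ≤ 34/35 ≈ 0.97143.


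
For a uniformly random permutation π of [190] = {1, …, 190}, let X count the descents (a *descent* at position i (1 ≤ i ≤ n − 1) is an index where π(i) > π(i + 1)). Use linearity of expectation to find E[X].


Write X = Σ X_I over i = 1, …, 189, with X_I the indicator of one descent.
There are 189 indicators.
For each fixed i, the pair (π(i), π(i+1)) is a uniformly random ordered pair of distinct values from {1, …, 190}; by symmetry P[π(i) > π(i+1)] = 1/2.
By linearity: E[X] = 189 · (1/2) = (190 − 1) · (1/2) = 189/2 ≈ 94.500.

E[X] = 189/2 = 94.500.


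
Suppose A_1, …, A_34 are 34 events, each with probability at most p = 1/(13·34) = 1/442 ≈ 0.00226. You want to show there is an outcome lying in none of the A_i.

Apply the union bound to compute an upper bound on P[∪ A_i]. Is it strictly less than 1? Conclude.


Union bound: P[∪_{i=1}^{34} A_i] ≤ Σ_i P[A_i] ≤ 34·p = 34·(1/442) = 1/13.
Numerically: 1/13 ≈ 0.07692.
Is 1/13 < 1? YES.
Since P[∪ A_i] ≤ 1/13 < 1, the complement has P[∩ A_i^c] ≥ 1 − 1/13 = 12/13 > 0, so some outcome avoids every A_i.

34·p = 1/13 ≈ 0.07692; existence CERTIFIED by the union bound.


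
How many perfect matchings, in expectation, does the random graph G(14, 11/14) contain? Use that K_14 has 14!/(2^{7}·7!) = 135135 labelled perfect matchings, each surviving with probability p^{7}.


K_14 has 14!/(2^{7}·7!) = 135135 labelled perfect matchings.
For each such perfect matching H, let X_H = 1 if all 7 edges of H are present in G. Then P[X_H = 1] = p^{7} = (11/14)^{7} = 19487171/105413504.
Summing the indicators: E[X] = Σ_H E[X_H] = 135135 · p^{7} = 135135 · 19487171/105413504 = 376199836155/15059072.
Numerically: E[X] ≈ 2.498e+04.

E[X] = 135135 · (11/14)^{7} = 376199836155/15059072 ≈ 2.498e+04.


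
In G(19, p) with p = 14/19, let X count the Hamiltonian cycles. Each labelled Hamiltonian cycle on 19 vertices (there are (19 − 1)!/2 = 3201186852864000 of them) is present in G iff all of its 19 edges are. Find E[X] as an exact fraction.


K_19 has (19 − 1)!/2 = 3201186852864000 labelled Hamiltonian cycles.
For each such Hamiltonian cycle H, let X_H = 1 if all 19 edges of H are present in G. Then P[X_H = 1] = p^{19} = (14/19)^{19} = 5976303958948914397184/1978419655660313589123979.
By linearity: E[X] = Σ_H E[X_H] = 3201186852864000 · p^{19} = 3201186852864000 · 5976303958948914397184/1978419655660313589123979 = 19131265662106339128470788663934976000/1978419655660313589123979.
Numerically: E[X] ≈ 9.67e+12.

E[X] = 3201186852864000 · (14/19)^{19} = 19131265662106339128470788663934976000/1978419655660313589123979 ≈ 9.67e+12.


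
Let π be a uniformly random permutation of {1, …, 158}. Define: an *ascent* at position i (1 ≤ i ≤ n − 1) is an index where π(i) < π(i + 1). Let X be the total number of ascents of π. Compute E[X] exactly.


Write X = Σ X_I over i = 1, …, 157, with X_I the indicator of one ascent.
There are 157 indicators.
For each fixed i, the pair (π(i), π(i+1)) is a uniformly random ordered pair of distinct values from {1, …, 158}; by symmetry P[π(i) < π(i+1)] = 1/2.
By linearity: E[X] = 157 · (1/2) = (158 − 1) · (1/2) = 157/2 ≈ 78.50000.

E[X] = 157/2 = 78.50000.


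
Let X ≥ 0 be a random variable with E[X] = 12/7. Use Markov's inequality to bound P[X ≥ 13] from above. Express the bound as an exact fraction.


μ = E[X] = 12/7, a = 13.
Markov: P[X ≥ 13] ≤ μ/a = (12/7)/13 = 12/91.
Numerically: ≈ 0.1319.
(Since a = 13 > μ = 1.7143, the bound 12/91 is < 1 and informative.)

P[X ≥ 13] ≤ 12/91 ≈ 0.1319.


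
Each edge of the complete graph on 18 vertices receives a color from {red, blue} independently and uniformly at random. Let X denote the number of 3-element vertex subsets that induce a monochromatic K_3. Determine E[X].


Let X = Σ_S X_S over the C(18, 3) = 816 subsets S of size 3, where X_S = 1 if the K_3 on S is monochromatic.
For a fixed S, the K_3 on S has C(3, 2) = 3 edges. P[all 3 edges red] = (1/2)^3, and likewise for blue, so P[monochromatic] = 2·(1/2)^3 = 2^{1 − 3} = 1/4.
Summing: E[X] = C(18, 3) · 2^{1 − 3} = 816 · 1/4 = 204.
Numerically: E[X] ≈ 204.00000.

E[X] = C(18,3)·2^(1−C(3,2)) = 204 ≈ 204.00000.


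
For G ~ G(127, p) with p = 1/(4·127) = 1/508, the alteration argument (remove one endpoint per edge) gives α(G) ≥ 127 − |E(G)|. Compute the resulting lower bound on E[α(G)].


E[|E(G)|] = C(127, 2)·p = 8001 · (1/508) = 63/4.
E[α(G)] ≥ n − E[|E(G)|] = 127 − 63/4 = 445/4.
Numerically: ≈ 111.2500.
(This is only a lower bound; the true E[α(G)] may be larger.)

E[α(G)] ≥ 445/4 ≈ 111.2500.


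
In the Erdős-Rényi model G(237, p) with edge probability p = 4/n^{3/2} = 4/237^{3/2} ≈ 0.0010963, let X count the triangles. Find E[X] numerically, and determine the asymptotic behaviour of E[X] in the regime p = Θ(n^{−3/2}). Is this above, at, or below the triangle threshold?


Number of potential triangles: C(237, 3) = 2190670.
Each occurs with probability p³ ≈ (0.0010963)³ ≈ 1.3176875e-09.
By linearity: E[X] = C(237, 3)·p³ ≈ 2190670 · 1.3176875e-09 ≈ 0.00289.
Since α = 3/2 > 1, p = c/n^{3/2} = o(1/n) is below the triangle threshold p ~ 1/n. Asymptotically E[X] ~ (c³/6)·n^{3(1−α)} = (4³/6)·n^{-1.5} → 0, so by Markov's inequality G has no triangles w.h.p.

E[X] ≈ 0.00289; in regime p = Θ(1/n^{3/2}) E[X] tends to 0 (below the triangle threshold p ~ 1/n).


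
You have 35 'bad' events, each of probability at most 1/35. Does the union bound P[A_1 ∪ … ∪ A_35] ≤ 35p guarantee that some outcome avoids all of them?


Union bound: P[∪_{i=1}^{35} A_i] ≤ Σ_i P[A_i] ≤ 35·p = 35·(1/35) = 1.
Numerically: 1 ≈ 1.0000.
Is 1 < 1? NO.
Since the bound 1 is ≥ 1, the union bound is uninformative here; it does NOT by itself certify existence.

35·p = 1 ≈ 1.0000; existence NOT certified by the union bound.


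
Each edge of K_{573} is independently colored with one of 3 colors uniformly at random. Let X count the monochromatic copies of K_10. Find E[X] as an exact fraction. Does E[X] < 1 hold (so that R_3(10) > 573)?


E[X] = C(573, 10) · 3^{1 − 45} = 971597135635805762226 · 3^{−44} = 971597135635805762226/984770902183611232881.
As a reduced fraction: E[X] = 35985079097622435638/36472996377170786403 ≈ 0.987.
Is E[X] < 1? YES.
Since E[X] < 1, there exists a 3-coloring of K_{573} with no monochromatic K_10; hence R_3(10) > 573.

E[X] = 35985079097622435638/36472996377170786403 ≈ 0.987; E[X] < 1, so R_3(10) > 573.


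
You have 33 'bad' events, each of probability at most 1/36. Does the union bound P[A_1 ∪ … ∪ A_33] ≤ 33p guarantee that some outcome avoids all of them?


Union bound: P[∪_{i=1}^{33} A_i] ≤ Σ_i P[A_i] ≤ 33·p = 33·(1/36) = 11/12.
Numerically: 11/12 ≈ 0.916667.
Is 11/12 < 1? YES.
Since P[∪ A_i] ≤ 11/12 < 1, the complement has P[∩ A_i^c] ≥ 1 − 11/12 = 1/12 > 0, so some outcome avoids every A_i.

33·p = 11/12 ≈ 0.916667; existence CERTIFIED by the union bound.


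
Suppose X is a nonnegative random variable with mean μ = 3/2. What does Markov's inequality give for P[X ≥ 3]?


μ = E[X] = 3/2, a = 3.
Markov: P[X ≥ 3] ≤ μ/a = (3/2)/3 = 1/2.
Numerically: ≈ 0.5000.
(Since a = 3 > μ = 1.5000, the bound 1/2 is < 1 and informative.)

P[X ≥ 3] ≤ 1/2 ≈ 0.5000.


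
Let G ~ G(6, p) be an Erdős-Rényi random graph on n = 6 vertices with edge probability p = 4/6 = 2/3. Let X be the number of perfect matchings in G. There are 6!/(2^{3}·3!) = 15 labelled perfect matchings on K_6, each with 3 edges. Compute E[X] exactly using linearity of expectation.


K_6 has 6!/(2^{3}·3!) = 15 labelled perfect matchings.
For each such perfect matching H, let X_H = 1 if all 3 edges of H are present in G. Then P[X_H = 1] = p^{3} = (2/3)^{3} = 8/27.
Summing the indicators: E[X] = Σ_H E[X_H] = 15 · p^{3} = 15 · 8/27 = 40/9.
Numerically: E[X] ≈ 4.4444.

E[X] = 15 · (2/3)^{3} = 40/9 ≈ 4.4444.


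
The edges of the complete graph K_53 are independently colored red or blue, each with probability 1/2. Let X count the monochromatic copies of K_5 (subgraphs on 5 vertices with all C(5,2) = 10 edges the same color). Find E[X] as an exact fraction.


Let X = Σ_S X_S over the C(53, 5) = 2869685 subsets S of size 5, where X_S = 1 if the K_5 on S is monochromatic.
For a fixed S, the K_5 on S has C(5, 2) = 10 edges. P[all 10 edges red] = (1/2)^10, and likewise for blue, so P[monochromatic] = 2·(1/2)^10 = 2^{1 − 10} = 1/512.
By linearity of expectation: E[X] = C(53, 5) · 2^{1 − 10} = 2869685 · 1/512 = 2869685/512.
Numerically: E[X] ≈ 5604.85352.

E[X] = C(53,5)·2^(1−C(5,2)) = 2869685/512 ≈ 5604.85352.


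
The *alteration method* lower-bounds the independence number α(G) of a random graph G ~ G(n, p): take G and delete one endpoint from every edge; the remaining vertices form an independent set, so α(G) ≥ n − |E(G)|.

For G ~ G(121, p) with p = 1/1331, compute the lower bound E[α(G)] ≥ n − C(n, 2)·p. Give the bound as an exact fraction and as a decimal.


E[|E(G)|] = C(121, 2)·p = 7260 · (1/1331) = 60/11.
E[α(G)] ≥ n − E[|E(G)|] = 121 − 60/11 = 1271/11.
Numerically: ≈ 115.5455.
(This is only a lower bound; the true E[α(G)] may be larger.)

E[α(G)] ≥ 1271/11 ≈ 115.5455.


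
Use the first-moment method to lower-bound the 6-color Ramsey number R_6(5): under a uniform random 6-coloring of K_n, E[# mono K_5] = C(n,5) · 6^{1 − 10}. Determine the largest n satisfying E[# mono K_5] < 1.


We need C(n, 5) · 6^{1 − 10} < 1, i.e. C(n, 5) < 6^{10 − 1} = 10077696.
Check values of n near the boundary:
  n = 65: C(65, 5) = 8259888; 8259888 < 10077696? YES
  n = 66: C(66, 5) = 8936928; 8936928 < 10077696? YES
  n = 67: C(67, 5) = 9657648; 9657648 < 10077696? YES
  n = 68: C(68, 5) = 10424128; 10424128 < 10077696? NO
  n = 69: C(69, 5) = 11238513; 11238513 < 10077696? NO
  n = 70: C(70, 5) = 12103014; 12103014 < 10077696? NO
The largest n with C(n, 5) < 10077696 is n = 67 (where E[X] = 67067/69984 ≈ 0.9583190). Hence R_6(5) > 67, i.e. R_6(5) ≥ 68.

Largest n = 67; hence R_6(5) > 67.


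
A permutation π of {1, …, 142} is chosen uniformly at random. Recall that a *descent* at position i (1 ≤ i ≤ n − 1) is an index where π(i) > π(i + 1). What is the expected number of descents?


Write X = Σ X_I over i = 1, …, 141, with X_I the indicator of one descent.
There are 141 indicators.
For each fixed i, the pair (π(i), π(i+1)) is a uniformly random ordered pair of distinct values from {1, …, 142}; by symmetry P[π(i) > π(i+1)] = 1/2.
By linearity: E[X] = 141 · (1/2) = (142 − 1) · (1/2) = 141/2 ≈ 70.500.

E[X] = 141/2 = 70.500.


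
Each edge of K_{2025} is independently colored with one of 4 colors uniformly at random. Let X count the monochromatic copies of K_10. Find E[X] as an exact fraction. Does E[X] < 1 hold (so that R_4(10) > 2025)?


E[X] = C(2025, 10) · 4^{1 − 45} = 312479209053472269772600560 · 4^{−44} = 312479209053472269772600560/309485009821345068724781056.
As a reduced fraction: E[X] = 19529950565842016860787535/19342813113834066795298816 ≈ 1.0097.
Is E[X] < 1? NO.
Since E[X] ≥ 1, the first-moment bound is inconclusive at n = 2025; it does NOT by itself certify R_4(10) > 2025.

E[X] = 19529950565842016860787535/19342813113834066795298816 ≈ 1.0097; E[X] ≥ 1; first-moment method inconclusive here.


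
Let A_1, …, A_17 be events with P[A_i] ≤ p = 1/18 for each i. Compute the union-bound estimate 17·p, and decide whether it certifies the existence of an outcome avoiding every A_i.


Union bound: P[∪_{i=1}^{17} A_i] ≤ Σ_i P[A_i] ≤ 17·p = 17·(1/18) = 17/18.
Numerically: 17/18 ≈ 0.94444.
Is 17/18 < 1? YES.
Since P[∪ A_i] ≤ 17/18 < 1, the complement has P[∩ A_i^c] ≥ 1 − 17/18 = 1/18 > 0, so some outcome avoids every A_i.

17·p = 17/18 ≈ 0.94444; existence CERTIFIED by the union bound.


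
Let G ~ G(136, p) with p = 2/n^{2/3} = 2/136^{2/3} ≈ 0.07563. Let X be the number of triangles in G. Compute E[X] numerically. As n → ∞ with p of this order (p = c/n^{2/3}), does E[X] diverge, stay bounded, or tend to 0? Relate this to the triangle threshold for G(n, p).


Number of potential triangles: C(136, 3) = 410040.
Each occurs with probability p³ ≈ (0.07563)³ ≈ 4.325260e-04.
By linearity: E[X] = C(136, 3)·p³ ≈ 410040 · 4.325260e-04 ≈ 177.3529.
Since α = 2/3 < 1, p = c/n^{2/3} ≫ 1/n is above the triangle threshold p ~ 1/n. Asymptotically E[X] ~ (c³/6)·n^{3(1−α)} = (2³/6)·n^{1} → ∞; triangles are abundant w.h.p.

E[X] ≈ 177.3529; in regime p = Θ(1/n^{2/3}) E[X] diverges (above the triangle threshold p ~ 1/n).


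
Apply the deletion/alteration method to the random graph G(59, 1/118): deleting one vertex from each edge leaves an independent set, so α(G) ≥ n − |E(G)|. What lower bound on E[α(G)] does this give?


E[|E(G)|] = C(59, 2)·p = 1711 · (1/118) = 29/2.
E[α(G)] ≥ n − E[|E(G)|] = 59 − 29/2 = 89/2.
Numerically: ≈ 44.500000.
(This is only a lower bound; the true E[α(G)] may be larger.)

E[α(G)] ≥ 89/2 ≈ 44.500000.


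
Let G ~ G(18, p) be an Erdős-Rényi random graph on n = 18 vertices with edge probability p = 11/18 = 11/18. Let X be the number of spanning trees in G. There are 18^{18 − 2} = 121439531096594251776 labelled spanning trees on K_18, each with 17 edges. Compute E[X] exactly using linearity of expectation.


K_18 has 18^{18 − 2} = 121439531096594251776 labelled spanning trees.
For each such spanning tree H, let X_H = 1 if all 17 edges of H are present in G. Then P[X_H = 1] = p^{17} = (11/18)^{17} = 505447028499293771/2185911559738696531968.
By linearity of expectation: E[X] = Σ_H E[X_H] = 121439531096594251776 · p^{17} = 121439531096594251776 · 505447028499293771/2185911559738696531968 = 505447028499293771/18.
Numerically: E[X] ≈ 2.81e+16.

E[X] = 121439531096594251776 · (11/18)^{17} = 505447028499293771/18 ≈ 2.81e+16.


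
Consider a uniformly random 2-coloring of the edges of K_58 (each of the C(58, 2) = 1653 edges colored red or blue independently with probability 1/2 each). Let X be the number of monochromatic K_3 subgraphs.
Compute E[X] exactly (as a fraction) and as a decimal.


Let X = Σ_S X_S over the C(58, 3) = 30856 subsets S of size 3, where X_S = 1 if the K_3 on S is monochromatic.
For a fixed S, the K_3 on S has C(3, 2) = 3 edges. P[all 3 edges red] = (1/2)^3, and likewise for blue, so P[monochromatic] = 2·(1/2)^3 = 2^{1 − 3} = 1/4.
By linearity: E[X] = C(58, 3) · 2^{1 − 3} = 30856 · 1/4 = 7714.
Numerically: E[X] ≈ 7714.0000.

E[X] = C(58,3)·2^(1−C(3,2)) = 7714 ≈ 7714.0000.


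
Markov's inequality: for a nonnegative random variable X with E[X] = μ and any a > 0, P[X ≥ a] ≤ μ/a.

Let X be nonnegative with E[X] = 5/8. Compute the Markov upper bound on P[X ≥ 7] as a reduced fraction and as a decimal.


μ = E[X] = 5/8, a = 7.
Markov: P[X ≥ 7] ≤ μ/a = (5/8)/7 = 5/56.
Numerically: ≈ 0.08929.
(Since a = 7 > μ = 0.62500, the bound 5/56 is < 1 and informative.)

P[X ≥ 7] ≤ 5/56 ≈ 0.08929.


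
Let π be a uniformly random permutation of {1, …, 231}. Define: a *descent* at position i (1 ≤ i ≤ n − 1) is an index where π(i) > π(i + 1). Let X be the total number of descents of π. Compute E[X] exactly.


Write X = Σ X_I over i = 1, …, 230, with X_I the indicator of one descent.
There are 230 indicators.
For each fixed i, the pair (π(i), π(i+1)) is a uniformly random ordered pair of distinct values from {1, …, 231}; by symmetry P[π(i) > π(i+1)] = 1/2.
By linearity: E[X] = 230 · (1/2) = (231 − 1) · (1/2) = 115 ≈ 115.00000.

E[X] = 115 = 115.00000.


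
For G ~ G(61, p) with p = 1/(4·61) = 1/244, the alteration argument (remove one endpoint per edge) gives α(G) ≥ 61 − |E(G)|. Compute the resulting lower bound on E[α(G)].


E[|E(G)|] = C(61, 2)·p = 1830 · (1/244) = 15/2.
E[α(G)] ≥ n − E[|E(G)|] = 61 − 15/2 = 107/2.
Numerically: ≈ 53.500000.
(This is only a lower bound; the true E[α(G)] may be larger.)

E[α(G)] ≥ 107/2 ≈ 53.500000.


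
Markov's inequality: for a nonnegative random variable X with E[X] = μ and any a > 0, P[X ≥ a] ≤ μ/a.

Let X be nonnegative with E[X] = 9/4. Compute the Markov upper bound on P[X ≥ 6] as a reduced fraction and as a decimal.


μ = E[X] = 9/4, a = 6.
Markov: P[X ≥ 6] ≤ μ/a = (9/4)/6 = 3/8.
Numerically: ≈ 0.3750.
(Since a = 6 > μ = 2.2500, the bound 3/8 is < 1 and informative.)

P[X ≥ 6] ≤ 3/8 ≈ 0.3750.


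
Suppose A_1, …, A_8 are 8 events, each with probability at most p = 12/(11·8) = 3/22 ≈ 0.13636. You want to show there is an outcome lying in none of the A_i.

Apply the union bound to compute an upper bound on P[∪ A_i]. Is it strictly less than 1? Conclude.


Union bound: P[∪_{i=1}^{8} A_i] ≤ Σ_i P[A_i] ≤ 8·p = 8·(3/22) = 12/11.
Numerically: 12/11 ≈ 1.09091.
Is 12/11 < 1? NO.
Since the bound 12/11 is ≥ 1, the union bound is uninformative here; it does NOT by itself certify existence.

8·p = 12/11 ≈ 1.09091; existence NOT certified by the union bound.


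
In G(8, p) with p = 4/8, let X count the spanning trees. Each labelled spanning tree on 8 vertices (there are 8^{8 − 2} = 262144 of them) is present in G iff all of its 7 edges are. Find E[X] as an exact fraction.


K_8 has 8^{8 − 2} = 262144 labelled spanning trees.
For each such spanning tree H, let X_H = 1 if all 7 edges of H are present in G. Then P[X_H = 1] = p^{7} = (1/2)^{7} = 1/128.
By linearity: E[X] = Σ_H E[X_H] = 262144 · p^{7} = 262144 · 1/128 = 2048.
Numerically: E[X] ≈ 2048.

E[X] = 262144 · (1/2)^{7} = 2048 ≈ 2048.


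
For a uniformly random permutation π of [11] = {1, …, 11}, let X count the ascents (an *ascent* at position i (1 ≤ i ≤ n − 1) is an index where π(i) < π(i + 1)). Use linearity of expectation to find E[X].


Write X = Σ X_I over i = 1, …, 10, with X_I the indicator of one ascent.
There are 10 indicators.
For each fixed i, the pair (π(i), π(i+1)) is a uniformly random ordered pair of distinct values from {1, …, 11}; by symmetry P[π(i) < π(i+1)] = 1/2.
By linearity: E[X] = 10 · (1/2) = (11 − 1) · (1/2) = 5 ≈ 5.000.

E[X] = 5 = 5.000.


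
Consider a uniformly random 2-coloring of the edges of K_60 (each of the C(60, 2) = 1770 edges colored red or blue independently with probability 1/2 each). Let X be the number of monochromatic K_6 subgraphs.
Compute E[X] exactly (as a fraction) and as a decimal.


Let X = Σ_S X_S over the C(60, 6) = 50063860 subsets S of size 6, where X_S = 1 if the K_6 on S is monochromatic.
For a fixed S, the K_6 on S has C(6, 2) = 15 edges. P[all 15 edges red] = (1/2)^15, and likewise for blue, so P[monochromatic] = 2·(1/2)^15 = 2^{1 − 15} = 1/16384.
By linearity of expectation: E[X] = C(60, 6) · 2^{1 − 15} = 50063860 · 1/16384 = 12515965/4096.
Numerically: E[X] ≈ 3055.65552.

E[X] = C(60,6)·2^(1−C(6,2)) = 12515965/4096 ≈ 3055.65552.


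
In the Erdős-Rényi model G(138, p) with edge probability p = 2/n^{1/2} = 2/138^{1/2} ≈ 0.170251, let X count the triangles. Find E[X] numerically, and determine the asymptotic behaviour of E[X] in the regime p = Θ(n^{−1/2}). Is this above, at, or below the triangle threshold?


Number of potential triangles: C(138, 3) = 428536.
Each occurs with probability p³ ≈ (0.170251)³ ≈ 4.93482047e-03.
By linearity: E[X] = C(138, 3)·p³ ≈ 428536 · 4.93482047e-03 ≈ 2114.748224.
Since α = 1/2 < 1, p = c/n^{1/2} ≫ 1/n is above the triangle threshold p ~ 1/n. Asymptotically E[X] ~ (c³/6)·n^{3(1−α)} = (2³/6)·n^{1.5} → ∞; triangles are abundant w.h.p.

E[X] ≈ 2114.748224; in regime p = Θ(1/n^{1/2}) E[X] diverges (above the triangle threshold p ~ 1/n).


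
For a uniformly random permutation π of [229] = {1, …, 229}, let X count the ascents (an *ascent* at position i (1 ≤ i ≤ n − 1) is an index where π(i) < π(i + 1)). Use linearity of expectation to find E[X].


Write X = Σ X_I over i = 1, …, 228, with X_I the indicator of one ascent.
There are 228 indicators.
For each fixed i, the pair (π(i), π(i+1)) is a uniformly random ordered pair of distinct values from {1, …, 229}; by symmetry P[π(i) < π(i+1)] = 1/2.
By linearity: E[X] = 228 · (1/2) = (229 − 1) · (1/2) = 114 ≈ 114.000000.

E[X] = 114 = 114.000000.


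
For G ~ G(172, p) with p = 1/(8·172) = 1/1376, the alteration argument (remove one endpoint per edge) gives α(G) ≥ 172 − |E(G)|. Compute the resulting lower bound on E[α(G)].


E[|E(G)|] = C(172, 2)·p = 14706 · (1/1376) = 171/16.
E[α(G)] ≥ n − E[|E(G)|] = 172 − 171/16 = 2581/16.
Numerically: ≈ 161.312.
(This is only a lower bound; the true E[α(G)] may be larger.)

E[α(G)] ≥ 2581/16 ≈ 161.312.


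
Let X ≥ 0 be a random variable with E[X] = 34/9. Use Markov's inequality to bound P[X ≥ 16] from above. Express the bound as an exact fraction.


μ = E[X] = 34/9, a = 16.
Markov: P[X ≥ 16] ≤ μ/a = (34/9)/16 = 17/72.
Numerically: ≈ 0.2361.
(Since a = 16 > μ = 3.7778, the bound 17/72 is < 1 and informative.)

P[X ≥ 16] ≤ 17/72 ≈ 0.2361.


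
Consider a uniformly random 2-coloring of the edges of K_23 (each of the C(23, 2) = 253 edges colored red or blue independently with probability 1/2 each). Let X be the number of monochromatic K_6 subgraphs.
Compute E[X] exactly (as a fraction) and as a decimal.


Let X = Σ_S X_S over the C(23, 6) = 100947 subsets S of size 6, where X_S = 1 if the K_6 on S is monochromatic.
For a fixed S, the K_6 on S has C(6, 2) = 15 edges. P[all 15 edges red] = (1/2)^15, and likewise for blue, so P[monochromatic] = 2·(1/2)^15 = 2^{1 − 15} = 1/16384.
By linearity: E[X] = C(23, 6) · 2^{1 − 15} = 100947 · 1/16384 = 100947/16384.
Numerically: E[X] ≈ 6.1613.

E[X] = C(23,6)·2^(1−C(6,2)) = 100947/16384 ≈ 6.1613.


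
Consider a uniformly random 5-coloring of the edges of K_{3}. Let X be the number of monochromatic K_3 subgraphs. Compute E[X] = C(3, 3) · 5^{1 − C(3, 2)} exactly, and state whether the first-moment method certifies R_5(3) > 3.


E[X] = C(3, 3) · 5^{1 − 3} = 1 · 5^{−2} = 1/25.
As a reduced fraction: E[X] = 1/25 ≈ 0.0400.
Is E[X] < 1? YES.
Since E[X] < 1, there exists a 5-coloring of K_{3} with no monochromatic K_3; hence R_5(3) > 3.

E[X] = 1/25 ≈ 0.0400; E[X] < 1, so R_5(3) > 3.


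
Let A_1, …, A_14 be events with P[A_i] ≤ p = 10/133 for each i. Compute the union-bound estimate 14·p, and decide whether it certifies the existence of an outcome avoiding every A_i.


Union bound: P[∪_{i=1}^{14} A_i] ≤ Σ_i P[A_i] ≤ 14·p = 14·(10/133) = 20/19.
Numerically: 20/19 ≈ 1.053.
Is 20/19 < 1? NO.
Since the bound 20/19 is ≥ 1, the union bound is uninformative here; it does NOT by itself certify existence.

14·p = 20/19 ≈ 1.053; existence NOT certified by the union bound.


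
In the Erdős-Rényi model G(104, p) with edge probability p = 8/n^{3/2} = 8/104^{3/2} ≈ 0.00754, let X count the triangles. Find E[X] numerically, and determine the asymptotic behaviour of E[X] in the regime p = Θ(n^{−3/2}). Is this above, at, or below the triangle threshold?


Number of potential triangles: C(104, 3) = 182104.
Each occurs with probability p³ ≈ (0.00754)³ ≈ 4.29161e-07.
By linearity: E[X] = C(104, 3)·p³ ≈ 182104 · 4.29161e-07 ≈ 0.078.
Since α = 3/2 > 1, p = c/n^{3/2} = o(1/n) is below the triangle threshold p ~ 1/n. Asymptotically E[X] ~ (c³/6)·n^{3(1−α)} = (8³/6)·n^{-1.5} → 0, so by Markov's inequality G has no triangles w.h.p.

E[X] ≈ 0.078; in regime p = Θ(1/n^{3/2}) E[X] tends to 0 (below the triangle threshold p ~ 1/n).


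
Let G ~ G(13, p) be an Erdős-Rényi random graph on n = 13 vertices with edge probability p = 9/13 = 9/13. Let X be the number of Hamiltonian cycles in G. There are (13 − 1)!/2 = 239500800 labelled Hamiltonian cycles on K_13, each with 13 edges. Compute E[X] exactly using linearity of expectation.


K_13 has (13 − 1)!/2 = 239500800 labelled Hamiltonian cycles.
For each such Hamiltonian cycle H, let X_H = 1 if all 13 edges of H are present in G. Then P[X_H = 1] = p^{13} = (9/13)^{13} = 2541865828329/302875106592253.
Summing the indicators: E[X] = Σ_H E[X_H] = 239500800 · p^{13} = 239500800 · 2541865828329/302875106592253 = 608778899377458163200/302875106592253.
Numerically: E[X] ≈ 2.01e+06.

E[X] = 239500800 · (9/13)^{13} = 608778899377458163200/302875106592253 ≈ 2.01e+06.


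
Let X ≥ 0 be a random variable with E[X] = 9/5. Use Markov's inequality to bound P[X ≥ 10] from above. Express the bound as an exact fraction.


μ = E[X] = 9/5, a = 10.
Markov: P[X ≥ 10] ≤ μ/a = (9/5)/10 = 9/50.
Numerically: ≈ 0.1800.
(Since a = 10 > μ = 1.8000, the bound 9/50 is < 1 and informative.)

P[X ≥ 10] ≤ 9/50 ≈ 0.1800.


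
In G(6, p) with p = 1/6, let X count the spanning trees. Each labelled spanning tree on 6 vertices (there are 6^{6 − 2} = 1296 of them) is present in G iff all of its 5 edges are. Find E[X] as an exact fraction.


K_6 has 6^{6 − 2} = 1296 labelled spanning trees.
For each such spanning tree H, let X_H = 1 if all 5 edges of H are present in G. Then P[X_H = 1] = p^{5} = (1/6)^{5} = 1/7776.
Summing the indicators: E[X] = Σ_H E[X_H] = 1296 · p^{5} = 1296 · 1/7776 = 1/6.
Numerically: E[X] ≈ 0.166667.

E[X] = 1296 · (1/6)^{5} = 1/6 ≈ 0.166667.


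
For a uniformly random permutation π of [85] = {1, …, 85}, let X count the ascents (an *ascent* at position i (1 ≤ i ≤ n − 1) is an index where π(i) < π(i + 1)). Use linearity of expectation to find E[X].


Write X = Σ X_I over i = 1, …, 84, with X_I the indicator of one ascent.
There are 84 indicators.
For each fixed i, the pair (π(i), π(i+1)) is a uniformly random ordered pair of distinct values from {1, …, 85}; by symmetry P[π(i) < π(i+1)] = 1/2.
By linearity: E[X] = 84 · (1/2) = (85 − 1) · (1/2) = 42 ≈ 42.0000.

E[X] = 42 = 42.0000.


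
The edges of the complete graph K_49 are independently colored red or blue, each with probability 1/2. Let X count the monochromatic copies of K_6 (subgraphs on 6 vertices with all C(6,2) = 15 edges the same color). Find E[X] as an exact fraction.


Let X = Σ_S X_S over the C(49, 6) = 13983816 subsets S of size 6, where X_S = 1 if the K_6 on S is monochromatic.
For a fixed S, the K_6 on S has C(6, 2) = 15 edges. P[all 15 edges red] = (1/2)^15, and likewise for blue, so P[monochromatic] = 2·(1/2)^15 = 2^{1 − 15} = 1/16384.
Summing: E[X] = C(49, 6) · 2^{1 − 15} = 13983816 · 1/16384 = 1747977/2048.
Numerically: E[X] ≈ 853.5044.

E[X] = C(49,6)·2^(1−C(6,2)) = 1747977/2048 ≈ 853.5044.


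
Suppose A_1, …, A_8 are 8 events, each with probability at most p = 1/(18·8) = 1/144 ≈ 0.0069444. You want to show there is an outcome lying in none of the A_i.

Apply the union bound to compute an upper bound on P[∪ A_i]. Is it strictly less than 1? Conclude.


Union bound: P[∪_{i=1}^{8} A_i] ≤ Σ_i P[A_i] ≤ 8·p = 8·(1/144) = 1/18.
Numerically: 1/18 ≈ 0.0555556.
Is 1/18 < 1? YES.
Since P[∪ A_i] ≤ 1/18 < 1, the complement has P[∩ A_i^c] ≥ 1 − 1/18 = 17/18 > 0, so some outcome avoids every A_i.

8·p = 1/18 ≈ 0.0555556; existence CERTIFIED by the union bound.


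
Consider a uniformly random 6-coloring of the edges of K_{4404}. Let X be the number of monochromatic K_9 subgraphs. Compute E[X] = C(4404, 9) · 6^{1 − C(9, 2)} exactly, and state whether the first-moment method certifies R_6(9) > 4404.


E[X] = C(4404, 9) · 6^{1 − 36} = 1703375445537161676647015880 · 6^{−35} = 1703375445537161676647015880/1719070799748422591028658176.
As a reduced fraction: E[X] = 70973976897381736526958995/71627949989517607959527424 ≈ 0.990870.
Is E[X] < 1? YES.
Since E[X] < 1, there exists a 6-coloring of K_{4404} with no monochromatic K_9; hence R_6(9) > 4404.

E[X] = 70973976897381736526958995/71627949989517607959527424 ≈ 0.990870; E[X] < 1, so R_6(9) > 4404.


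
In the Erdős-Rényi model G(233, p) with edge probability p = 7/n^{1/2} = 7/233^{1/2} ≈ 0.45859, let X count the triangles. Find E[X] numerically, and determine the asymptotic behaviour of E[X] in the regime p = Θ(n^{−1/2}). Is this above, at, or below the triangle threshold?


Number of potential triangles: C(233, 3) = 2081156.
Each occurs with probability p³ ≈ (0.45859)³ ≈ 9.6440674e-02.
By linearity: E[X] = C(233, 3)·p³ ≈ 2081156 · 9.6440674e-02 ≈ 200708.08808.
Since α = 1/2 < 1, p = c/n^{1/2} ≫ 1/n is above the triangle threshold p ~ 1/n. Asymptotically E[X] ~ (c³/6)·n^{3(1−α)} = (7³/6)·n^{1.5} → ∞; triangles are abundant w.h.p.

E[X] ≈ 200708.08808; in regime p = Θ(1/n^{1/2}) E[X] diverges (above the triangle threshold p ~ 1/n).


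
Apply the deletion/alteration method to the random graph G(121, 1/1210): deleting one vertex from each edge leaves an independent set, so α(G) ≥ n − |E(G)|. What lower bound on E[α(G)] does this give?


E[|E(G)|] = C(121, 2)·p = 7260 · (1/1210) = 6.
E[α(G)] ≥ n − E[|E(G)|] = 121 − 6 = 115.
Numerically: ≈ 115.000.
(This is only a lower bound; the true E[α(G)] may be larger.)

E[α(G)] ≥ 115 ≈ 115.000.


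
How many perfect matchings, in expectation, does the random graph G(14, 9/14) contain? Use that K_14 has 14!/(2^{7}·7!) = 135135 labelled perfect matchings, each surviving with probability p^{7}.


K_14 has 14!/(2^{7}·7!) = 135135 labelled perfect matchings.
For each such perfect matching H, let X_H = 1 if all 7 edges of H are present in G. Then P[X_H = 1] = p^{7} = (9/14)^{7} = 4782969/105413504.
By linearity of expectation: E[X] = Σ_H E[X_H] = 135135 · p^{7} = 135135 · 4782969/105413504 = 92335216545/15059072.
Numerically: E[X] ≈ 6.13e+03.

E[X] = 135135 · (9/14)^{7} = 92335216545/15059072 ≈ 6.13e+03.


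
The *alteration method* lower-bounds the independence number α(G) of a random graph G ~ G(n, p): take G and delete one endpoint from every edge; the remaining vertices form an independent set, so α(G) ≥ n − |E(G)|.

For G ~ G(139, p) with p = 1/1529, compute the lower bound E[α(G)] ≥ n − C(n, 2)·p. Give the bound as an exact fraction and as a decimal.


E[|E(G)|] = C(139, 2)·p = 9591 · (1/1529) = 69/11.
E[α(G)] ≥ n − E[|E(G)|] = 139 − 69/11 = 1460/11.
Numerically: ≈ 132.727.
(This is only a lower bound; the true E[α(G)] may be larger.)

E[α(G)] ≥ 1460/11 ≈ 132.727.


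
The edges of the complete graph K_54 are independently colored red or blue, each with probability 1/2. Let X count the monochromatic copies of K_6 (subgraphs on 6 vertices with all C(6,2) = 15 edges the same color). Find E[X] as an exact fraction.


Let X = Σ_S X_S over the C(54, 6) = 25827165 subsets S of size 6, where X_S = 1 if the K_6 on S is monochromatic.
For a fixed S, the K_6 on S has C(6, 2) = 15 edges. P[all 15 edges red] = (1/2)^15, and likewise for blue, so P[monochromatic] = 2·(1/2)^15 = 2^{1 − 15} = 1/16384.
By linearity: E[X] = C(54, 6) · 2^{1 − 15} = 25827165 · 1/16384 = 25827165/16384.
Numerically: E[X] ≈ 1576.365.

E[X] = C(54,6)·2^(1−C(6,2)) = 25827165/16384 ≈ 1576.365.


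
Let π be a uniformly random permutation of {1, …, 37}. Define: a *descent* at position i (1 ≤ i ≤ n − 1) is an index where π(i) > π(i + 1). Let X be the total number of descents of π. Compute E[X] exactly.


Write X = Σ X_I over i = 1, …, 36, with X_I the indicator of one descent.
There are 36 indicators.
For each fixed i, the pair (π(i), π(i+1)) is a uniformly random ordered pair of distinct values from {1, …, 37}; by symmetry P[π(i) > π(i+1)] = 1/2.
By linearity: E[X] = 36 · (1/2) = (37 − 1) · (1/2) = 18 ≈ 18.000000.

E[X] = 18 = 18.000000.


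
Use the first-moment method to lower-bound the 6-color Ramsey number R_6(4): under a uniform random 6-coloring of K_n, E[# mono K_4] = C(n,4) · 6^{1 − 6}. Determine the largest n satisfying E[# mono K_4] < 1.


We need C(n, 4) · 6^{1 − 6} < 1, i.e. C(n, 4) < 6^{6 − 1} = 7776.
Check values of n near the boundary:
  n = 16: C(16, 4) = 1820; 1820 < 7776? YES
  n = 17: C(17, 4) = 2380; 2380 < 7776? YES
  n = 18: C(18, 4) = 3060; 3060 < 7776? YES
  n = 19: C(19, 4) = 3876; 3876 < 7776? YES
  n = 20: C(20, 4) = 4845; 4845 < 7776? YES
  n = 21: C(21, 4) = 5985; 5985 < 7776? YES
  n = 22: C(22, 4) = 7315; 7315 < 7776? YES
  n = 23: C(23, 4) = 8855; 8855 < 7776? NO
The largest n with C(n, 4) < 7776 is n = 22 (where E[X] = 7315/7776 ≈ 0.9407150). Hence R_6(4) > 22, i.e. R_6(4) ≥ 23.

Largest n = 22; hence R_6(4) > 22.


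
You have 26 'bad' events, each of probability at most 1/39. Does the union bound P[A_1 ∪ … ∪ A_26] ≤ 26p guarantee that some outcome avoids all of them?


Union bound: P[∪_{i=1}^{26} A_i] ≤ Σ_i P[A_i] ≤ 26·p = 26·(1/39) = 2/3.
Numerically: 2/3 ≈ 0.667.
Is 2/3 < 1? YES.
Since P[∪ A_i] ≤ 2/3 < 1, the complement has P[∩ A_i^c] ≥ 1 − 2/3 = 1/3 > 0, so some outcome avoids every A_i.

26·p = 2/3 ≈ 0.667; existence CERTIFIED by the union bound.


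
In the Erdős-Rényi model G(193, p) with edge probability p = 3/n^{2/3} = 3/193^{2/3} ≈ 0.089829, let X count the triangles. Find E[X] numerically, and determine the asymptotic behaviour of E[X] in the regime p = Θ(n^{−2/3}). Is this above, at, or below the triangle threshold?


Number of potential triangles: C(193, 3) = 1179616.
Each occurs with probability p³ ≈ (0.089829)³ ≈ 7.2485167e-04.
By linearity: E[X] = C(193, 3)·p³ ≈ 1179616 · 7.2485167e-04 ≈ 855.04663.
Since α = 2/3 < 1, p = c/n^{2/3} ≫ 1/n is above the triangle threshold p ~ 1/n. Asymptotically E[X] ~ (c³/6)·n^{3(1−α)} = (3³/6)·n^{1} → ∞; triangles are abundant w.h.p.

E[X] ≈ 855.04663; in regime p = Θ(1/n^{2/3}) E[X] diverges (above the triangle threshold p ~ 1/n).


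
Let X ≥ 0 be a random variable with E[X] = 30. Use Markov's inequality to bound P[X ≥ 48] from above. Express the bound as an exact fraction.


μ = E[X] = 30, a = 48.
Markov: P[X ≥ 48] ≤ μ/a = (30)/48 = 5/8.
Numerically: ≈ 0.62500.
(Since a = 48 > μ = 30.00000, the bound 5/8 is < 1 and informative.)

P[X ≥ 48] ≤ 5/8 ≈ 0.62500.


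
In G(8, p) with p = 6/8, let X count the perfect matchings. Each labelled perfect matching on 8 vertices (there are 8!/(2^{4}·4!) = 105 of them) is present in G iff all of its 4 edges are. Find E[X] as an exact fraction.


K_8 has 8!/(2^{4}·4!) = 105 labelled perfect matchings.
For each such perfect matching H, let X_H = 1 if all 4 edges of H are present in G. Then P[X_H = 1] = p^{4} = (3/4)^{4} = 81/256.
By linearity of expectation: E[X] = Σ_H E[X_H] = 105 · p^{4} = 105 · 81/256 = 8505/256.
Numerically: E[X] ≈ 33.223.

E[X] = 105 · (3/4)^{4} = 8505/256 ≈ 33.223.


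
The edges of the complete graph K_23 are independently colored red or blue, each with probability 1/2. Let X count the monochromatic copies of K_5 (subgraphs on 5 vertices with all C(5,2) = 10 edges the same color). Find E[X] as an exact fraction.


Let X = Σ_S X_S over the C(23, 5) = 33649 subsets S of size 5, where X_S = 1 if the K_5 on S is monochromatic.
For a fixed S, the K_5 on S has C(5, 2) = 10 edges. P[all 10 edges red] = (1/2)^10, and likewise for blue, so P[monochromatic] = 2·(1/2)^10 = 2^{1 − 10} = 1/512.
By linearity: E[X] = C(23, 5) · 2^{1 − 10} = 33649 · 1/512 = 33649/512.
Numerically: E[X] ≈ 65.721.

E[X] = C(23,5)·2^(1−C(5,2)) = 33649/512 ≈ 65.721.


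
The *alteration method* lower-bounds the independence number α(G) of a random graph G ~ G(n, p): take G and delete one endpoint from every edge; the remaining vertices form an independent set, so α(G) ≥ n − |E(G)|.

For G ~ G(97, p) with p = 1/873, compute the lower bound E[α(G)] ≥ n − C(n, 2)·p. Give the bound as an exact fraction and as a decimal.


E[|E(G)|] = C(97, 2)·p = 4656 · (1/873) = 16/3.
E[α(G)] ≥ n − E[|E(G)|] = 97 − 16/3 = 275/3.
Numerically: ≈ 91.6667.
(This is only a lower bound; the true E[α(G)] may be larger.)

E[α(G)] ≥ 275/3 ≈ 91.6667.


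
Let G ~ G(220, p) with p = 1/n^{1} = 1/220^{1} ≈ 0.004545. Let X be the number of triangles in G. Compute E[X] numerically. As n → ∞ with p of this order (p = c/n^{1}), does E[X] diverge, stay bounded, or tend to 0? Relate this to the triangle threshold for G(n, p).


Number of potential triangles: C(220, 3) = 1750540.
Each occurs with probability p³ ≈ (0.004545)³ ≈ 9.391435e-08.
By linearity: E[X] = C(220, 3)·p³ ≈ 1750540 · 9.391435e-08 ≈ 0.1644.
Here α = 1, so p = 1/n is exactly at the triangle threshold p ~ 1/n. Asymptotically E[X] → c³/6 = 1³/6 = 1/6 ≈ 0.1667, a bounded constant. In this regime the triangle count is asymptotically Poisson(c³/6).

E[X] ≈ 0.1644; in regime p = Θ(1/n^{1}) E[X] stays bounded (at the triangle threshold p ~ 1/n).


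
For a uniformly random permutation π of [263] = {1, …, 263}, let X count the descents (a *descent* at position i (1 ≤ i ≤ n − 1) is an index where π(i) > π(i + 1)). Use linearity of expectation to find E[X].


Write X = Σ X_I over i = 1, …, 262, with X_I the indicator of one descent.
There are 262 indicators.
For each fixed i, the pair (π(i), π(i+1)) is a uniformly random ordered pair of distinct values from {1, …, 263}; by symmetry P[π(i) > π(i+1)] = 1/2.
By linearity: E[X] = 262 · (1/2) = (263 − 1) · (1/2) = 131 ≈ 131.00000.

E[X] = 131 = 131.00000.
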